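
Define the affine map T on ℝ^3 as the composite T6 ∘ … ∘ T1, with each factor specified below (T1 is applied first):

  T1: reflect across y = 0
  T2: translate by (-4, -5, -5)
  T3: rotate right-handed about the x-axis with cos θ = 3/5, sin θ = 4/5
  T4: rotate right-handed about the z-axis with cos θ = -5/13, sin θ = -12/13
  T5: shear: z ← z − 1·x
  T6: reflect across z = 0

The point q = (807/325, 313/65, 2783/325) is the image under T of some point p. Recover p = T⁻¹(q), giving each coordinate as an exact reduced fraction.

T1 = [1 0 0 0; 0 -1 0 0; 0 0 1 0; 0 0 0 1]
T2·T1 = [1 0 0 -4; 0 -1 0 -5; 0 0 1 -5; 0 0 0 1]
T3·…·T1 = [1 0 0 -4; 0 -3/5 -4/5 1; 0 -4/5 3/5 -7; 0 0 0 1]
T4·…·T1 = [-5/13 -36/65 -48/65 32/13; -12/13 3/13 4/13 43/13; 0 -4/5 3/5 -7; 0 0 0 1]
T5·…·T1 = [-5/13 -36/65 -48/65 32/13; -12/13 3/13 4/13 43/13; 5/13 -16/65 87/65 -123/13; 0 0 0 1]
T6·…·T1 = [-5/13 -36/65 -48/65 32/13; -12/13 3/13 4/13 43/13; -5/13 16/65 -87/65 123/13; 0 0 0 1]
det M = 1; M⁻¹ = [-5/13 -12/13 0 4; -88/65 3/13 4/5 -5; -9/65 4/13 -3/5 5; 0 0 0 1]
M⁻¹ · (807/325, 313/65, 2783/325)ᵀ = (-7/5, -2/5, 1)ᵀ

p = (-7/5, -2/5, 1)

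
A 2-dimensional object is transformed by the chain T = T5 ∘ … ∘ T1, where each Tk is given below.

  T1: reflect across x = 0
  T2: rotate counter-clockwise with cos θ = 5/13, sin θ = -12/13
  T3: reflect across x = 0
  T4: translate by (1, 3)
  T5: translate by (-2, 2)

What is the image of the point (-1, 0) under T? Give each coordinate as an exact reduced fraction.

T1 reflect across x = 0: (-1, 0) → (1, 0)
T2 rotate counter-clockwise with cos θ = 5/13, sin θ = -12/13: (1, 0) → (5/13, -12/13)
T3 reflect across x = 0: (5/13, -12/13) → (-5/13, -12/13)
T4 translate by (1, 3): (-5/13, -12/13) → (8/13, 27/13)
T5 translate by (-2, 2): (8/13, 27/13) → (-18/13, 53/13)

T(p) = (-18/13, 53/13)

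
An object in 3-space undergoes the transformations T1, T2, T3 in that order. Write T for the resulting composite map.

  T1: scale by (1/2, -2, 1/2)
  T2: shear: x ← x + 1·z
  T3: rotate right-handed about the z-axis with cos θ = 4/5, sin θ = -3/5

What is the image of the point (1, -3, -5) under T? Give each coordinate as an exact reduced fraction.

T1 scale by (1/2, -2, 1/2): (1, -3, -5) → (1/2, 6, -5/2)
T2 shear: x ← x + 1·z: (1/2, 6, -5/2) → (-2, 6, -5/2)
T3 rotate right-handed about the z-axis with cos θ = 4/5, sin θ = -3/5: (-2, 6, -5/2) → (2, 6, -5/2)

T(p) = (2, 6, -5/2)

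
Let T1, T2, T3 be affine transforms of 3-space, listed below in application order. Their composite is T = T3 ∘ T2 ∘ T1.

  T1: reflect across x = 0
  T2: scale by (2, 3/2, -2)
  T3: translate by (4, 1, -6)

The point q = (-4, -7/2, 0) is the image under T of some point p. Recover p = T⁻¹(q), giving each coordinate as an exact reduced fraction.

T1 = [-1 0 0 0; 0 1 0 0; 0 0 1 0; 0 0 0 1]
T2·T1 = [-2 0 0 0; 0 3/2 0 0; 0 0 -2 0; 0 0 0 1]
T3·…·T1 = [-2 0 0 4; 0 3/2 0 1; 0 0 -2 -6; 0 0 0 1]
det M = 6; M⁻¹ = [-1/2 0 0 2; 0 2/3 0 -2/3; 0 0 -1/2 -3; 0 0 0 1]
M⁻¹ · (-4, -7/2, 0)ᵀ = (4, -3, -3)ᵀ

p = (4, -3, -3)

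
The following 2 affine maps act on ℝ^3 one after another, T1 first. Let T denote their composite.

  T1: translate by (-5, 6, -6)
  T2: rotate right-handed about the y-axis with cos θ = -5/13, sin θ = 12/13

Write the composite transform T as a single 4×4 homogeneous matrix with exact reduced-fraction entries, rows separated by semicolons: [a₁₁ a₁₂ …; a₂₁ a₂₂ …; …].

T1 = [1 0 0 -5; 0 1 0 6; 0 0 1 -6; 0 0 0 1]
T2·T1 = [-5/13 0 12/13 -47/13; 0 1 0 6; -12/13 0 -5/13 90/13; 0 0 0 1]

T = [-5/13 0 12/13 -47/13; 0 1 0 6; -12/13 0 -5/13 90/13; 0 0 0 1]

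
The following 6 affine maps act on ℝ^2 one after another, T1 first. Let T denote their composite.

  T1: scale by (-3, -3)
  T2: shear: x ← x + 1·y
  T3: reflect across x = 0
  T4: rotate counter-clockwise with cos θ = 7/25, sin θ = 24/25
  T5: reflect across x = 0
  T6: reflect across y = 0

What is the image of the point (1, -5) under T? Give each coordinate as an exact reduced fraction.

T1 scale by (-3, -3): (1, -5) → (-3, 15)
T2 shear: x ← x + 1·y: (-3, 15) → (12, 15)
T3 reflect across x = 0: (12, 15) → (-12, 15)
T4 rotate counter-clockwise with cos θ = 7/25, sin θ = 24/25: (-12, 15) → (-444/25, -183/25)
T5 reflect across x = 0: (-444/25, -183/25) → (444/25, -183/25)
T6 reflect across y = 0: (444/25, -183/25) → (444/25, 183/25)

T(p) = (444/25, 183/25)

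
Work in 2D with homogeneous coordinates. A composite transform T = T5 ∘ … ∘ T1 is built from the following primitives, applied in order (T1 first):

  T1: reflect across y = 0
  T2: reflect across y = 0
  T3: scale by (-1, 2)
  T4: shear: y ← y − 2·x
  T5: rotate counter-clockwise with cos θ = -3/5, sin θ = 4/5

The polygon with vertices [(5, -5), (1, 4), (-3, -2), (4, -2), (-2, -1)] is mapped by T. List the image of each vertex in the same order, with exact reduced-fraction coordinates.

T1 reflect across y = 0: (5, -5) → (5, 5); (1, 4) → (1, -4); (-3, -2) → (-3, 2); (4, -2) → (4, 2); (-2, -1) → (-2, 1)
T2 reflect across y = 0: (5, 5) → (5, -5); (1, -4) → (1, 4); (-3, 2) → (-3, -2); (4, 2) → (4, -2); (-2, 1) → (-2, -1)
T3 scale by (-1, 2): (5, -5) → (-5, -10); (1, 4) → (-1, 8); (-3, -2) → (3, -4); (4, -2) → (-4, -4); (-2, -1) → (2, -2)
T4 shear: y ← y − 2·x: (-5, -10) → (-5, 0); (-1, 8) → (-1, 10); (3, -4) → (3, -10); (-4, -4) → (-4, 4); (2, -2) → (2, -6)
T5 rotate counter-clockwise with cos θ = -3/5, sin θ = 4/5: (-5, 0) → (3, -4); (-1, 10) → (-37/5, -34/5); (3, -10) → (31/5, 42/5); (-4, 4) → (-4/5, -28/5); (2, -6) → (18/5, 26/5)

image vertices: (3, -4), (-37/5, -34/5), (31/5, 42/5), (-4/5, -28/5), (18/5, 26/5)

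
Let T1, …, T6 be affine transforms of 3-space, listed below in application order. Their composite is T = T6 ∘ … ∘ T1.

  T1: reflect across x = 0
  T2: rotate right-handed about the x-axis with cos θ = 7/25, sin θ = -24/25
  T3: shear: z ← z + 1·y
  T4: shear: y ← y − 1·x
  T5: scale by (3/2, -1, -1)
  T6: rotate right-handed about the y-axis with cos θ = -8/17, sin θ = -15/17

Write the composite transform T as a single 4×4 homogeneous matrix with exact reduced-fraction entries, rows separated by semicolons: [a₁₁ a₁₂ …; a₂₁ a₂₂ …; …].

T1 = [-1 0 0 0; 0 1 0 0; 0 0 1 0; 0 0 0 1]
T2·T1 = [-1 0 0 0; 0 7/25 24/25 0; 0 -24/25 7/25 0; 0 0 0 1]
T3·…·T1 = [-1 0 0 0; 0 7/25 24/25 0; 0 -17/25 31/25 0; 0 0 0 1]
T4·…·T1 = [-1 0 0 0; 1 7/25 24/25 0; 0 -17/25 31/25 0; 0 0 0 1]
T5·…·T1 = [-3/2 0 0 0; -1 -7/25 -24/25 0; 0 17/25 -31/25 0; 0 0 0 1]
T6·…·T1 = [12/17 -3/5 93/85 0; -1 -7/25 -24/25 0; -45/34 -8/25 248/425 0; 0 0 0 1]

T = [12/17 -3/5 93/85 0; -1 -7/25 -24/25 0; -45/34 -8/25 248/425 0; 0 0 0 1]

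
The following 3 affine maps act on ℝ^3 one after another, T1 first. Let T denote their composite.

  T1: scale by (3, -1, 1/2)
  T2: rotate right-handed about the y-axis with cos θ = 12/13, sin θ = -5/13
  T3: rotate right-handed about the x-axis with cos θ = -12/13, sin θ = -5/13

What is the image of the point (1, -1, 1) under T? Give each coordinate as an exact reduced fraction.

T1 scale by (3, -1, 1/2): (1, -1, 1) → (3, 1, 1/2)
T2 rotate right-handed about the y-axis with cos θ = 12/13, sin θ = -5/13: (3, 1, 1/2) → (67/26, 1, 21/13)
T3 rotate right-handed about the x-axis with cos θ = -12/13, sin θ = -5/13: (67/26, 1, 21/13) → (67/26, -51/169, -317/169)

T(p) = (67/26, -51/169, -317/169)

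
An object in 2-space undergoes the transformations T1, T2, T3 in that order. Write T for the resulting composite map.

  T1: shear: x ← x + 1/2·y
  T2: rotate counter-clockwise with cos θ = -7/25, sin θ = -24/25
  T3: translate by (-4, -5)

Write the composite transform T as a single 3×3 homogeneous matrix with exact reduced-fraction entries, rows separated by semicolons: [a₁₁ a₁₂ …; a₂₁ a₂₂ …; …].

T1 = [1 1/2 0; 0 1 0; 0 0 1]
T2·T1 = [-7/25 41/50 0; -24/25 -19/25 0; 0 0 1]
T3·…·T1 = [-7/25 41/50 -4; -24/25 -19/25 -5; 0 0 1]

T = [-7/25 41/50 -4; -24/25 -19/25 -5; 0 0 1]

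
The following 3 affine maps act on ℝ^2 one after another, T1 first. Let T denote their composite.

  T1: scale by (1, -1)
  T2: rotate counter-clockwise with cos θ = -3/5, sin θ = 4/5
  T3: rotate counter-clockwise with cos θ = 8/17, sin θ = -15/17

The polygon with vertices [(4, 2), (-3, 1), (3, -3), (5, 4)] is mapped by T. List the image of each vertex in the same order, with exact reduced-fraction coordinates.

T1 scale by (1, -1): (4, 2) → (4, -2); (-3, 1) → (-3, -1); (3, -3) → (3, 3); (5, 4) → (5, -4)
T2 rotate counter-clockwise with cos θ = -3/5, sin θ = 4/5: (4, -2) → (-4/5, 22/5); (-3, -1) → (13/5, -9/5); (3, 3) → (-21/5, 3/5); (5, -4) → (1/5, 32/5)
T3 rotate counter-clockwise with cos θ = 8/17, sin θ = -15/17: (-4/5, 22/5) → (298/85, 236/85); (13/5, -9/5) → (-31/85, -267/85); (-21/5, 3/5) → (-123/85, 339/85); (1/5, 32/5) → (488/85, 241/85)

image vertices: (298/85, 236/85), (-31/85, -267/85), (-123/85, 339/85), (488/85, 241/85)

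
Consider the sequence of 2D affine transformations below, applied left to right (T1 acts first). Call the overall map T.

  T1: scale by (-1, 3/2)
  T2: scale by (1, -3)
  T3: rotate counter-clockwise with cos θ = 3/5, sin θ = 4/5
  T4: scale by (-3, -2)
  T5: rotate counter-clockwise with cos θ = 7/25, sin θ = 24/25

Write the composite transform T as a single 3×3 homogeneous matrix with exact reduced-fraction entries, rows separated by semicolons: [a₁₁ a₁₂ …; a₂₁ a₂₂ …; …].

T = [-129/125 -1026/125 0; 272/125 -1107/125 0; 0 0 1]

T1 = [-1 0 0; 0 3/2 0; 0 0 1]
T2·T1 = [-1 0 0; 0 -9/2 0; 0 0 1]
T3·…·T1 = [-3/5 18/5 0; -4/5 -27/10 0; 0 0 1]
T4·…·T1 = [9/5 -54/5 0; 8/5 27/5 0; 0 0 1]
T5·…·T1 = [-129/125 -1026/125 0; 272/125 -1107/125 0; 0 0 1]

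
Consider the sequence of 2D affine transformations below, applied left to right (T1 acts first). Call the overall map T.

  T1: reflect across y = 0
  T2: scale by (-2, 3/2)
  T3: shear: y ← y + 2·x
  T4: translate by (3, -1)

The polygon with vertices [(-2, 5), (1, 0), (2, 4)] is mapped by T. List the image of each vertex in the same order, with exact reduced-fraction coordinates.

image vertices: (7, -1/2), (1, -5), (-1, -15)

T1 reflect across y = 0: (-2, 5) → (-2, -5); (1, 0) → (1, 0); (2, 4) → (2, -4)
T2 scale by (-2, 3/2): (-2, -5) → (4, -15/2); (1, 0) → (-2, 0); (2, -4) → (-4, -6)
T3 shear: y ← y + 2·x: (4, -15/2) → (4, 1/2); (-2, 0) → (-2, -4); (-4, -6) → (-4, -14)
T4 translate by (3, -1): (4, 1/2) → (7, -1/2); (-2, -4) → (1, -5); (-4, -14) → (-1, -15)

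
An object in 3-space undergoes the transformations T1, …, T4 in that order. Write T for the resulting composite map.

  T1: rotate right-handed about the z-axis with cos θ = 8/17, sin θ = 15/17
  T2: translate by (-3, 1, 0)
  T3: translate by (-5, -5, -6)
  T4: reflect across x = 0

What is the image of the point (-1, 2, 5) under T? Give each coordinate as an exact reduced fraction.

T(p) = (174/17, -67/17, -1)

T1 rotate right-handed about the z-axis with cos θ = 8/17, sin θ = 15/17: (-1, 2, 5) → (-38/17, 1/17, 5)
T2 translate by (-3, 1, 0): (-38/17, 1/17, 5) → (-89/17, 18/17, 5)
T3 translate by (-5, -5, -6): (-89/17, 18/17, 5) → (-174/17, -67/17, -1)
T4 reflect across x = 0: (-174/17, -67/17, -1) → (174/17, -67/17, -1)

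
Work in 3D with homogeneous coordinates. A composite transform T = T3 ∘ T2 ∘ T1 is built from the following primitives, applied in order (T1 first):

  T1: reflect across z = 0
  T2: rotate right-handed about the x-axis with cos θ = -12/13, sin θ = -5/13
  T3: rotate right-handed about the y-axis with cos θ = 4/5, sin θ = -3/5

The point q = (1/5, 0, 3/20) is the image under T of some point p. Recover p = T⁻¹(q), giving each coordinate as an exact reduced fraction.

p = (1/4, 0, 0)

T1 = [1 0 0 0; 0 1 0 0; 0 0 -1 0; 0 0 0 1]
T2·T1 = [1 0 0 0; 0 -12/13 -5/13 0; 0 -5/13 12/13 0; 0 0 0 1]
T3·…·T1 = [4/5 3/13 -36/65 0; 0 -12/13 -5/13 0; 3/5 -4/13 48/65 0; 0 0 0 1]
det M = -1; M⁻¹ = [4/5 0 3/5 0; 3/13 -12/13 -4/13 0; -36/65 -5/13 48/65 0; 0 0 0 1]
M⁻¹ · (1/5, 0, 3/20)ᵀ = (1/4, 0, 0)ᵀ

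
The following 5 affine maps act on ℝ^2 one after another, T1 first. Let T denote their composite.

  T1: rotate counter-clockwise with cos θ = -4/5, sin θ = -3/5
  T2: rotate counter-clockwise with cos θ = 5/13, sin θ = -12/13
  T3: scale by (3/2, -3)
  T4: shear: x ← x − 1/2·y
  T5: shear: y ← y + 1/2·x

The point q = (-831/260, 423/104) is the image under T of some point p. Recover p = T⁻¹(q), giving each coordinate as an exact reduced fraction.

p = (-3/4, 7/4)

T1 = [-4/5 3/5 0; -3/5 -4/5 0; 0 0 1]
T2·T1 = [-56/65 -33/65 0; 33/65 -56/65 0; 0 0 1]
T3·…·T1 = [-84/65 -99/130 0; -99/65 168/65 0; 0 0 1]
T4·…·T1 = [-69/130 -267/130 0; -99/65 168/65 0; 0 0 1]
T5·…·T1 = [-69/130 -267/130 0; -93/52 81/52 0; 0 0 1]
det M = -9/2; M⁻¹ = [-9/26 -89/195 0; -31/78 23/195 0; 0 0 1]
M⁻¹ · (-831/260, 423/104)ᵀ = (-3/4, 7/4)ᵀ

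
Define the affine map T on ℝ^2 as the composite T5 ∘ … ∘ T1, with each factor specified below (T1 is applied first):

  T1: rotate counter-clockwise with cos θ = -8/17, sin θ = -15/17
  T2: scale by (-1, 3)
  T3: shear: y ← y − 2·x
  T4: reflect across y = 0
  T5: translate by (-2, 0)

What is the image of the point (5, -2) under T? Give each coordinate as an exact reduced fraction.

T(p) = (36/17, 317/17)

T1 rotate counter-clockwise with cos θ = -8/17, sin θ = -15/17: (5, -2) → (-70/17, -59/17)
T2 scale by (-1, 3): (-70/17, -59/17) → (70/17, -177/17)
T3 shear: y ← y − 2·x: (70/17, -177/17) → (70/17, -317/17)
T4 reflect across y = 0: (70/17, -317/17) → (70/17, 317/17)
T5 translate by (-2, 0): (70/17, 317/17) → (36/17, 317/17)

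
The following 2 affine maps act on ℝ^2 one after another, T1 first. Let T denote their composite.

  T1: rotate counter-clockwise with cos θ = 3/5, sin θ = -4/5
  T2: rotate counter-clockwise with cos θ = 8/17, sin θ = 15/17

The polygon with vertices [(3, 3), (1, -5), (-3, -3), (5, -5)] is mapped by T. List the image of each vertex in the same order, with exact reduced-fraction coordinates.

T1 rotate counter-clockwise with cos θ = 3/5, sin θ = -4/5: (3, 3) → (21/5, -3/5); (1, -5) → (-17/5, -19/5); (-3, -3) → (-21/5, 3/5); (5, -5) → (-1, -7)
T2 rotate counter-clockwise with cos θ = 8/17, sin θ = 15/17: (21/5, -3/5) → (213/85, 291/85); (-17/5, -19/5) → (149/85, -407/85); (-21/5, 3/5) → (-213/85, -291/85); (-1, -7) → (97/17, -71/17)

image vertices: (213/85, 291/85), (149/85, -407/85), (-213/85, -291/85), (97/17, -71/17)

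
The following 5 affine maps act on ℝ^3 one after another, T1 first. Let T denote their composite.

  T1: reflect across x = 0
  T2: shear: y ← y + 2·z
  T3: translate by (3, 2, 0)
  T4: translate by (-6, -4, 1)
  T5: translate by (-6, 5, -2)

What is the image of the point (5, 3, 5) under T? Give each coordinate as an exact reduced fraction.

T(p) = (-14, 16, 4)

T1 reflect across x = 0: (5, 3, 5) → (-5, 3, 5)
T2 shear: y ← y + 2·z: (-5, 3, 5) → (-5, 13, 5)
T3 translate by (3, 2, 0): (-5, 13, 5) → (-2, 15, 5)
T4 translate by (-6, -4, 1): (-2, 15, 5) → (-8, 11, 6)
T5 translate by (-6, 5, -2): (-8, 11, 6) → (-14, 16, 4)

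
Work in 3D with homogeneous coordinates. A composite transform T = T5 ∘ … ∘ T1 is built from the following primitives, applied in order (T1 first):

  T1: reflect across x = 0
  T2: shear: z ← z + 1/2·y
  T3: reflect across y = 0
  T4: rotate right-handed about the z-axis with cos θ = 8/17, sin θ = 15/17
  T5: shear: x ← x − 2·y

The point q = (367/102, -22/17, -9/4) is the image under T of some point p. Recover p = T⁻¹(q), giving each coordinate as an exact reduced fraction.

T1 = [-1 0 0 0; 0 1 0 0; 0 0 1 0; 0 0 0 1]
T2·T1 = [-1 0 0 0; 0 1 0 0; 0 1/2 1 0; 0 0 0 1]
T3·…·T1 = [-1 0 0 0; 0 -1 0 0; 0 1/2 1 0; 0 0 0 1]
T4·…·T1 = [-8/17 15/17 0 0; -15/17 -8/17 0 0; 0 1/2 1 0; 0 0 0 1]
T5·…·T1 = [22/17 31/17 0 0; -15/17 -8/17 0 0; 0 1/2 1 0; 0 0 0 1]
det M = 1; M⁻¹ = [-8/17 -31/17 0 0; 15/17 22/17 0 0; -15/34 -11/17 1 0; 0 0 0 1]
M⁻¹ · (367/102, -22/17, -9/4)ᵀ = (2/3, 3/2, -3)ᵀ

p = (2/3, 3/2, -3)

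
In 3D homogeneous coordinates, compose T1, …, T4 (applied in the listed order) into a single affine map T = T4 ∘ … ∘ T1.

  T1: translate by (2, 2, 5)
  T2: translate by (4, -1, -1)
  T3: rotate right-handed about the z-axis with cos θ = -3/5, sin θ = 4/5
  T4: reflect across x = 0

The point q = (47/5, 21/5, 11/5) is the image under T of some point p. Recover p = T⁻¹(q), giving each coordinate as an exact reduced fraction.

T1 = [1 0 0 2; 0 1 0 2; 0 0 1 5; 0 0 0 1]
T2·T1 = [1 0 0 6; 0 1 0 1; 0 0 1 4; 0 0 0 1]
T3·…·T1 = [-3/5 -4/5 0 -22/5; 4/5 -3/5 0 21/5; 0 0 1 4; 0 0 0 1]
T4·…·T1 = [3/5 4/5 0 22/5; 4/5 -3/5 0 21/5; 0 0 1 4; 0 0 0 1]
det M = -1; M⁻¹ = [3/5 4/5 0 -6; 4/5 -3/5 0 -1; 0 0 1 -4; 0 0 0 1]
M⁻¹ · (47/5, 21/5, 11/5)ᵀ = (3, 4, -9/5)ᵀ

p = (3, 4, -9/5)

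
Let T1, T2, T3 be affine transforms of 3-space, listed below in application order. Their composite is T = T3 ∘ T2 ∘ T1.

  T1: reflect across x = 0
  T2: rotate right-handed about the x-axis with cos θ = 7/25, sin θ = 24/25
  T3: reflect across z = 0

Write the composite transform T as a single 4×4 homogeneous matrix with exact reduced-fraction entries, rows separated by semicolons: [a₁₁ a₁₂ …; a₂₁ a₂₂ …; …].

T = [-1 0 0 0; 0 7/25 -24/25 0; 0 -24/25 -7/25 0; 0 0 0 1]

T1 = [-1 0 0 0; 0 1 0 0; 0 0 1 0; 0 0 0 1]
T2·T1 = [-1 0 0 0; 0 7/25 -24/25 0; 0 24/25 7/25 0; 0 0 0 1]
T3·…·T1 = [-1 0 0 0; 0 7/25 -24/25 0; 0 -24/25 -7/25 0; 0 0 0 1]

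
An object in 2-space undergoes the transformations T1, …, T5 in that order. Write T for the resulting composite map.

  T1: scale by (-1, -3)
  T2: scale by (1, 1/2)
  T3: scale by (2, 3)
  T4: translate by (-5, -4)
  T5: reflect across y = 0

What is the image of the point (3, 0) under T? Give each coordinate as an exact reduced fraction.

T(p) = (-11, 4)

T1 scale by (-1, -3): (3, 0) → (-3, 0)
T2 scale by (1, 1/2): (-3, 0) → (-3, 0)
T3 scale by (2, 3): (-3, 0) → (-6, 0)
T4 translate by (-5, -4): (-6, 0) → (-11, -4)
T5 reflect across y = 0: (-11, -4) → (-11, 4)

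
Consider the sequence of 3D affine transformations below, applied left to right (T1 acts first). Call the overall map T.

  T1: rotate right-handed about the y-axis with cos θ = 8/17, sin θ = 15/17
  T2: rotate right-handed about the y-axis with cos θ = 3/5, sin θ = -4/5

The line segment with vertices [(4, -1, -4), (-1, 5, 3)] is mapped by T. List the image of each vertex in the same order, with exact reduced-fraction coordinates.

T1 rotate right-handed about the y-axis with cos θ = 8/17, sin θ = 15/17: (4, -1, -4) → (-28/17, -1, -92/17); (-1, 5, 3) → (37/17, 5, 39/17)
T2 rotate right-handed about the y-axis with cos θ = 3/5, sin θ = -4/5: (-28/17, -1, -92/17) → (284/85, -1, -388/85); (37/17, 5, 39/17) → (-9/17, 5, 53/17)

image vertices: (284/85, -1, -388/85), (-9/17, 5, 53/17)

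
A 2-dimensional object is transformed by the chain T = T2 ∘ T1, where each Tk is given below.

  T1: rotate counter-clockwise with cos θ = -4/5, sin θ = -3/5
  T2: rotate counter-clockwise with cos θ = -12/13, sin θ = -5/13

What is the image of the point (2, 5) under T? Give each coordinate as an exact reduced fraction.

T(p) = (-214/65, 277/65)

T1 rotate counter-clockwise with cos θ = -4/5, sin θ = -3/5: (2, 5) → (7/5, -26/5)
T2 rotate counter-clockwise with cos θ = -12/13, sin θ = -5/13: (7/5, -26/5) → (-214/65, 277/65)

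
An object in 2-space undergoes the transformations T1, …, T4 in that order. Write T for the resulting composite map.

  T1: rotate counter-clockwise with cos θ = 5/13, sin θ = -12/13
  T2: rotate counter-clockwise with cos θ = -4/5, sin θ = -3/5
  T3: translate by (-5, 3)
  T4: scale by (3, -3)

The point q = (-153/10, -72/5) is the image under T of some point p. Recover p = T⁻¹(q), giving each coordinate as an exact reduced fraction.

T1 = [5/13 12/13 0; -12/13 5/13 0; 0 0 1]
T2·T1 = [-56/65 -33/65 0; 33/65 -56/65 0; 0 0 1]
T3·…·T1 = [-56/65 -33/65 -5; 33/65 -56/65 3; 0 0 1]
T4·…·T1 = [-168/65 -99/65 -15; -99/65 168/65 -9; 0 0 1]
det M = -9; M⁻¹ = [-56/195 -11/65 -379/65; -11/65 56/195 3/65; 0 0 1]
M⁻¹ · (-153/10, -72/5)ᵀ = (1, -3/2)ᵀ

p = (1, -3/2)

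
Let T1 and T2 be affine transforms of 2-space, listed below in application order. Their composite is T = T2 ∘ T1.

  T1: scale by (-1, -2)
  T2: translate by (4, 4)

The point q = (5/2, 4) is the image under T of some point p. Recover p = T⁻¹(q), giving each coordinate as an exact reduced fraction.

T1 = [-1 0 0; 0 -2 0; 0 0 1]
T2·T1 = [-1 0 4; 0 -2 4; 0 0 1]
det M = 2; M⁻¹ = [-1 0 4; 0 -1/2 2; 0 0 1]
M⁻¹ · (5/2, 4)ᵀ = (3/2, 0)ᵀ

p = (3/2, 0)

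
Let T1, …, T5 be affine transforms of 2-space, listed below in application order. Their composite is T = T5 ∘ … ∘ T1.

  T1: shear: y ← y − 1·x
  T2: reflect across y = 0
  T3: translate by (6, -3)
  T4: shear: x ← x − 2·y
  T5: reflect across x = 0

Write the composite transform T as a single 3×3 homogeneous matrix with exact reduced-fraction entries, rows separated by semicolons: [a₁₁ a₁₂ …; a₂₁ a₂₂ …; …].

T1 = [1 0 0; -1 1 0; 0 0 1]
T2·T1 = [1 0 0; 1 -1 0; 0 0 1]
T3·…·T1 = [1 0 6; 1 -1 -3; 0 0 1]
T4·…·T1 = [-1 2 12; 1 -1 -3; 0 0 1]
T5·…·T1 = [1 -2 -12; 1 -1 -3; 0 0 1]

T = [1 -2 -12; 1 -1 -3; 0 0 1]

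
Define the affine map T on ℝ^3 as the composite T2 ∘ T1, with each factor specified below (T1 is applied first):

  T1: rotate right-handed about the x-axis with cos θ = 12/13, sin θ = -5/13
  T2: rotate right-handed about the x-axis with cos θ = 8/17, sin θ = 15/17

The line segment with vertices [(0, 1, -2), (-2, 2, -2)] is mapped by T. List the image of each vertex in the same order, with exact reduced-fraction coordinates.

T1 rotate right-handed about the x-axis with cos θ = 12/13, sin θ = -5/13: (0, 1, -2) → (0, 2/13, -29/13); (-2, 2, -2) → (-2, 14/13, -34/13)
T2 rotate right-handed about the x-axis with cos θ = 8/17, sin θ = 15/17: (0, 2/13, -29/13) → (0, 451/221, -202/221); (-2, 14/13, -34/13) → (-2, 622/221, -62/221)

image vertices: (0, 451/221, -202/221), (-2, 622/221, -62/221)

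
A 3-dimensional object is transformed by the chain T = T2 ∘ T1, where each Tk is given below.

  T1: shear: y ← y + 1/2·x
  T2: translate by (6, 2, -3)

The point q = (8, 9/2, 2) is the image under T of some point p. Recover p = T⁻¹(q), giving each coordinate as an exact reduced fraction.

T1 = [1 0 0 0; 1/2 1 0 0; 0 0 1 0; 0 0 0 1]
T2·T1 = [1 0 0 6; 1/2 1 0 2; 0 0 1 -3; 0 0 0 1]
det M = 1; M⁻¹ = [1 0 0 -6; -1/2 1 0 1; 0 0 1 3; 0 0 0 1]
M⁻¹ · (8, 9/2, 2)ᵀ = (2, 3/2, 5)ᵀ

p = (2, 3/2, 5)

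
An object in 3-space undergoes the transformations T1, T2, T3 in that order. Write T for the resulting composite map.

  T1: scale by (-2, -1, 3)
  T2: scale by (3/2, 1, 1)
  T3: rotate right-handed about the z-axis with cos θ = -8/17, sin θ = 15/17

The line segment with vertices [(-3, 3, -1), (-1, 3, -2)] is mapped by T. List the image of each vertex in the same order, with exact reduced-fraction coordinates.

T1 scale by (-2, -1, 3): (-3, 3, -1) → (6, -3, -3); (-1, 3, -2) → (2, -3, -6)
T2 scale by (3/2, 1, 1): (6, -3, -3) → (9, -3, -3); (2, -3, -6) → (3, -3, -6)
T3 rotate right-handed about the z-axis with cos θ = -8/17, sin θ = 15/17: (9, -3, -3) → (-27/17, 159/17, -3); (3, -3, -6) → (21/17, 69/17, -6)

image vertices: (-27/17, 159/17, -3), (21/17, 69/17, -6)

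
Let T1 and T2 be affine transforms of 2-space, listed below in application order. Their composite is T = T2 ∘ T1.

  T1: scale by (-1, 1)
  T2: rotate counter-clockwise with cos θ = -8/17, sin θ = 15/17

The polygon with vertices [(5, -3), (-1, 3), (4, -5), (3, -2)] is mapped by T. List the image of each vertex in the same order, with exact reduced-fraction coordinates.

image vertices: (5, -3), (-53/17, -9/17), (107/17, -20/17), (54/17, -29/17)

T1 scale by (-1, 1): (5, -3) → (-5, -3); (-1, 3) → (1, 3); (4, -5) → (-4, -5); (3, -2) → (-3, -2)
T2 rotate counter-clockwise with cos θ = -8/17, sin θ = 15/17: (-5, -3) → (5, -3); (1, 3) → (-53/17, -9/17); (-4, -5) → (107/17, -20/17); (-3, -2) → (54/17, -29/17)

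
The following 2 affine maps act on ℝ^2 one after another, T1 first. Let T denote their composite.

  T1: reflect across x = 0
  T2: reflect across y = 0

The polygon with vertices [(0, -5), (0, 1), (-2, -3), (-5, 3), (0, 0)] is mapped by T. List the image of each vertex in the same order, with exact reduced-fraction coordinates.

T1 reflect across x = 0: (0, -5) → (0, -5); (0, 1) → (0, 1); (-2, -3) → (2, -3); (-5, 3) → (5, 3); (0, 0) → (0, 0)
T2 reflect across y = 0: (0, -5) → (0, 5); (0, 1) → (0, -1); (2, -3) → (2, 3); (5, 3) → (5, -3); (0, 0) → (0, 0)

image vertices: (0, 5), (0, -1), (2, 3), (5, -3), (0, 0)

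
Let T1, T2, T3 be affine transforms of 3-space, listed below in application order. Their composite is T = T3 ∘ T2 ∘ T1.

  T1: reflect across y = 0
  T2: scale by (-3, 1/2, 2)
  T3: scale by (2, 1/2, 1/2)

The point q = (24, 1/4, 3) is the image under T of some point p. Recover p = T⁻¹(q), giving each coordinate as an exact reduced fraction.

T1 = [1 0 0 0; 0 -1 0 0; 0 0 1 0; 0 0 0 1]
T2·T1 = [-3 0 0 0; 0 -1/2 0 0; 0 0 2 0; 0 0 0 1]
T3·…·T1 = [-6 0 0 0; 0 -1/4 0 0; 0 0 1 0; 0 0 0 1]
det M = 3/2; M⁻¹ = [-1/6 0 0 0; 0 -4 0 0; 0 0 1 0; 0 0 0 1]
M⁻¹ · (24, 1/4, 3)ᵀ = (-4, -1, 3)ᵀ

p = (-4, -1, 3)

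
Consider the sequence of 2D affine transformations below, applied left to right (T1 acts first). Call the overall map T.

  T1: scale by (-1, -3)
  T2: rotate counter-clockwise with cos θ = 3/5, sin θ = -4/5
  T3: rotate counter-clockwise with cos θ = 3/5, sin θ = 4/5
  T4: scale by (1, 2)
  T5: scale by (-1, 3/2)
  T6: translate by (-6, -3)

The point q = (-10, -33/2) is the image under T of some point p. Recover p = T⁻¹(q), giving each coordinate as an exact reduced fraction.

T1 = [-1 0 0; 0 -3 0; 0 0 1]
T2·T1 = [-3/5 -12/5 0; 4/5 -9/5 0; 0 0 1]
T3·…·T1 = [-1 0 0; 0 -3 0; 0 0 1]
T4·…·T1 = [-1 0 0; 0 -6 0; 0 0 1]
T5·…·T1 = [1 0 0; 0 -9 0; 0 0 1]
T6·…·T1 = [1 0 -6; 0 -9 -3; 0 0 1]
det M = -9; M⁻¹ = [1 0 6; 0 -1/9 -1/3; 0 0 1]
M⁻¹ · (-10, -33/2)ᵀ = (-4, 3/2)ᵀ

p = (-4, 3/2)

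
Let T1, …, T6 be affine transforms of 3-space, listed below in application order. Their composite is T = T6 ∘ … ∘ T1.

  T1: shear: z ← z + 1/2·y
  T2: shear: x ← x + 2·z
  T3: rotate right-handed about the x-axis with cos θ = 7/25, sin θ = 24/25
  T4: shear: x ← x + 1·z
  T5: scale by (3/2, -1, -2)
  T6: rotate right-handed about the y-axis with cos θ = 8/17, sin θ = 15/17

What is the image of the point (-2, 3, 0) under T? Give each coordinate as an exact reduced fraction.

T1 shear: z ← z + 1/2·y: (-2, 3, 0) → (-2, 3, 3/2)
T2 shear: x ← x + 2·z: (-2, 3, 3/2) → (1, 3, 3/2)
T3 rotate right-handed about the x-axis with cos θ = 7/25, sin θ = 24/25: (1, 3, 3/2) → (1, -3/5, 33/10)
T4 shear: x ← x + 1·z: (1, -3/5, 33/10) → (43/10, -3/5, 33/10)
T5 scale by (3/2, -1, -2): (43/10, -3/5, 33/10) → (129/20, 3/5, -33/5)
T6 rotate right-handed about the y-axis with cos θ = 8/17, sin θ = 15/17: (129/20, 3/5, -33/5) → (-237/85, 3/5, -2991/340)

T(p) = (-237/85, 3/5, -2991/340)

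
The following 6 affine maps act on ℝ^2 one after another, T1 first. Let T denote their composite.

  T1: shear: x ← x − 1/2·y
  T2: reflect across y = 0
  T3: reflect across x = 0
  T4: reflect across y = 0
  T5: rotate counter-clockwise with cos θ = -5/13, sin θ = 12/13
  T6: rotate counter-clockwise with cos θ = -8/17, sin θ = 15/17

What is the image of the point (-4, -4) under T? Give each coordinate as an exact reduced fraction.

T(p) = (-964/221, 218/221)

T1 shear: x ← x − 1/2·y: (-4, -4) → (-2, -4)
T2 reflect across y = 0: (-2, -4) → (-2, 4)
T3 reflect across x = 0: (-2, 4) → (2, 4)
T4 reflect across y = 0: (2, 4) → (2, -4)
T5 rotate counter-clockwise with cos θ = -5/13, sin θ = 12/13: (2, -4) → (38/13, 44/13)
T6 rotate counter-clockwise with cos θ = -8/17, sin θ = 15/17: (38/13, 44/13) → (-964/221, 218/221)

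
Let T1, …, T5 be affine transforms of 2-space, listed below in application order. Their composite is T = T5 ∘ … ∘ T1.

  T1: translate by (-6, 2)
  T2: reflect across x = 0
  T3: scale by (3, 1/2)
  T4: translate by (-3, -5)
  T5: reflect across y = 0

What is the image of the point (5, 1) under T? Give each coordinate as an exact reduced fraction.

T1 translate by (-6, 2): (5, 1) → (-1, 3)
T2 reflect across x = 0: (-1, 3) → (1, 3)
T3 scale by (3, 1/2): (1, 3) → (3, 3/2)
T4 translate by (-3, -5): (3, 3/2) → (0, -7/2)
T5 reflect across y = 0: (0, -7/2) → (0, 7/2)

T(p) = (0, 7/2)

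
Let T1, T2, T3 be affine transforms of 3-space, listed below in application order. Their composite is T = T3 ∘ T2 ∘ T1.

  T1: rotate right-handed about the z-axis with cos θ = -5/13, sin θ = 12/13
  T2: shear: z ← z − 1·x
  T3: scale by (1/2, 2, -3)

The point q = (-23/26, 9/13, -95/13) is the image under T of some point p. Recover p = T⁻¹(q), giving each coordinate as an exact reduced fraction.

p = (1, 3/2, 2/3)

T1 = [-5/13 -12/13 0 0; 12/13 -5/13 0 0; 0 0 1 0; 0 0 0 1]
T2·T1 = [-5/13 -12/13 0 0; 12/13 -5/13 0 0; 5/13 12/13 1 0; 0 0 0 1]
T3·…·T1 = [-5/26 -6/13 0 0; 24/13 -10/13 0 0; -15/13 -36/13 -3 0; 0 0 0 1]
det M = -3; M⁻¹ = [-10/13 6/13 0 0; -24/13 -5/26 0 0; 2 0 -1/3 0; 0 0 0 1]
M⁻¹ · (-23/26, 9/13, -95/13)ᵀ = (1, 3/2, 2/3)ᵀ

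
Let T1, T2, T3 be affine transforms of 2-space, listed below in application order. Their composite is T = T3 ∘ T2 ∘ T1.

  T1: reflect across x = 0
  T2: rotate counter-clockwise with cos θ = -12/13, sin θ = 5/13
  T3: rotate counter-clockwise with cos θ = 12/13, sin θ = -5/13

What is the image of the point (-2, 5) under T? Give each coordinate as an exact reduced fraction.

T1 reflect across x = 0: (-2, 5) → (2, 5)
T2 rotate counter-clockwise with cos θ = -12/13, sin θ = 5/13: (2, 5) → (-49/13, -50/13)
T3 rotate counter-clockwise with cos θ = 12/13, sin θ = -5/13: (-49/13, -50/13) → (-838/169, -355/169)

T(p) = (-838/169, -355/169)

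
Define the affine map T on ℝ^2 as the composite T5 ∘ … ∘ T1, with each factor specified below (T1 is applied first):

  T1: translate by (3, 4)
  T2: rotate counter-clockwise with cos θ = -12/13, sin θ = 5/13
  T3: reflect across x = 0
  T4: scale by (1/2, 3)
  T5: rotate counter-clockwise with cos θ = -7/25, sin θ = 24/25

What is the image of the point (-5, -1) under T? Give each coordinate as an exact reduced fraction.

T(p) = (6687/650, 66/25)

T1 translate by (3, 4): (-5, -1) → (-2, 3)
T2 rotate counter-clockwise with cos θ = -12/13, sin θ = 5/13: (-2, 3) → (9/13, -46/13)
T3 reflect across x = 0: (9/13, -46/13) → (-9/13, -46/13)
T4 scale by (1/2, 3): (-9/13, -46/13) → (-9/26, -138/13)
T5 rotate counter-clockwise with cos θ = -7/25, sin θ = 24/25: (-9/26, -138/13) → (6687/650, 66/25)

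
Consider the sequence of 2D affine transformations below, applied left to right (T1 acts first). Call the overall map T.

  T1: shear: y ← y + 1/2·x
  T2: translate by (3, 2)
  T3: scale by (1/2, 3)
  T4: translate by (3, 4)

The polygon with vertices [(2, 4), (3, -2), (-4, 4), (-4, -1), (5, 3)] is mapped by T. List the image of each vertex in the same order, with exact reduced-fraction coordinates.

T1 shear: y ← y + 1/2·x: (2, 4) → (2, 5); (3, -2) → (3, -1/2); (-4, 4) → (-4, 2); (-4, -1) → (-4, -3); (5, 3) → (5, 11/2)
T2 translate by (3, 2): (2, 5) → (5, 7); (3, -1/2) → (6, 3/2); (-4, 2) → (-1, 4); (-4, -3) → (-1, -1); (5, 11/2) → (8, 15/2)
T3 scale by (1/2, 3): (5, 7) → (5/2, 21); (6, 3/2) → (3, 9/2); (-1, 4) → (-1/2, 12); (-1, -1) → (-1/2, -3); (8, 15/2) → (4, 45/2)
T4 translate by (3, 4): (5/2, 21) → (11/2, 25); (3, 9/2) → (6, 17/2); (-1/2, 12) → (5/2, 16); (-1/2, -3) → (5/2, 1); (4, 45/2) → (7, 53/2)

image vertices: (11/2, 25), (6, 17/2), (5/2, 16), (5/2, 1), (7, 53/2)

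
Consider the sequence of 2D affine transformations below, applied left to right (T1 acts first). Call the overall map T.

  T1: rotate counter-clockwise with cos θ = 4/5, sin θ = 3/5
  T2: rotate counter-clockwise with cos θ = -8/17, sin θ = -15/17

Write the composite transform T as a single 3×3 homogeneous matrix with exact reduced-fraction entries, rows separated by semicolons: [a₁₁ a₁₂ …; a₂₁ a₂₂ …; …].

T = [13/85 84/85 0; -84/85 13/85 0; 0 0 1]

T1 = [4/5 -3/5 0; 3/5 4/5 0; 0 0 1]
T2·T1 = [13/85 84/85 0; -84/85 13/85 0; 0 0 1]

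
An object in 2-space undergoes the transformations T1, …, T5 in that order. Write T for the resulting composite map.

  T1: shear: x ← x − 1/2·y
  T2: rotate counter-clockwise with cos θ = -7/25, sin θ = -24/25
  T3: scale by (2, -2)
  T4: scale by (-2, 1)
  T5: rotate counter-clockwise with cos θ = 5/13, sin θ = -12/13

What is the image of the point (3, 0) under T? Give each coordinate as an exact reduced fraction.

T1 shear: x ← x − 1/2·y: (3, 0) → (3, 0)
T2 rotate counter-clockwise with cos θ = -7/25, sin θ = -24/25: (3, 0) → (-21/25, -72/25)
T3 scale by (2, -2): (-21/25, -72/25) → (-42/25, 144/25)
T4 scale by (-2, 1): (-42/25, 144/25) → (84/25, 144/25)
T5 rotate counter-clockwise with cos θ = 5/13, sin θ = -12/13: (84/25, 144/25) → (2148/325, -288/325)

T(p) = (2148/325, -288/325)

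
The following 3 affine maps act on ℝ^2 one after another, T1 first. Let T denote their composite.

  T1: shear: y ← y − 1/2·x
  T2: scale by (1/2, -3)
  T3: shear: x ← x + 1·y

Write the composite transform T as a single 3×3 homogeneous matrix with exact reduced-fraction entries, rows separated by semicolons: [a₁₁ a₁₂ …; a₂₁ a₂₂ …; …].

T1 = [1 0 0; -1/2 1 0; 0 0 1]
T2·T1 = [1/2 0 0; 3/2 -3 0; 0 0 1]
T3·…·T1 = [2 -3 0; 3/2 -3 0; 0 0 1]

T = [2 -3 0; 3/2 -3 0; 0 0 1]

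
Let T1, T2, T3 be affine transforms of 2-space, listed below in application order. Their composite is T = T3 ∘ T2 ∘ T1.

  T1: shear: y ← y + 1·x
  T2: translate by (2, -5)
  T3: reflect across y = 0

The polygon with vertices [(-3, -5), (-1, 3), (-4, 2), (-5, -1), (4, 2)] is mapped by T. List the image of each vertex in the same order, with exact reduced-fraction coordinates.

T1 shear: y ← y + 1·x: (-3, -5) → (-3, -8); (-1, 3) → (-1, 2); (-4, 2) → (-4, -2); (-5, -1) → (-5, -6); (4, 2) → (4, 6)
T2 translate by (2, -5): (-3, -8) → (-1, -13); (-1, 2) → (1, -3); (-4, -2) → (-2, -7); (-5, -6) → (-3, -11); (4, 6) → (6, 1)
T3 reflect across y = 0: (-1, -13) → (-1, 13); (1, -3) → (1, 3); (-2, -7) → (-2, 7); (-3, -11) → (-3, 11); (6, 1) → (6, -1)

image vertices: (-1, 13), (1, 3), (-2, 7), (-3, 11), (6, -1)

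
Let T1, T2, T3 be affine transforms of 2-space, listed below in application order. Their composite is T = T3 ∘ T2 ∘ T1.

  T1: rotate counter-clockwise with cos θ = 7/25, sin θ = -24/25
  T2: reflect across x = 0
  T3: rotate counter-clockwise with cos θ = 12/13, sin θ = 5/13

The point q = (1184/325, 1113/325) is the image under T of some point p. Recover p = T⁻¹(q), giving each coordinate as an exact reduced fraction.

p = (-3, -4)

T1 = [7/25 24/25 0; -24/25 7/25 0; 0 0 1]
T2·T1 = [-7/25 -24/25 0; -24/25 7/25 0; 0 0 1]
T3·…·T1 = [36/325 -323/325 0; -323/325 -36/325 0; 0 0 1]
det M = -1; M⁻¹ = [36/325 -323/325 0; -323/325 -36/325 0; 0 0 1]
M⁻¹ · (1184/325, 1113/325)ᵀ = (-3, -4)ᵀ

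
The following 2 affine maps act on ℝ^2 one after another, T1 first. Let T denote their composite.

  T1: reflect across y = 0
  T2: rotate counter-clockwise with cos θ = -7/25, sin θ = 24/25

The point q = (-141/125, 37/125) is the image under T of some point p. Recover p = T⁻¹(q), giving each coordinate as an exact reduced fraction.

T1 = [1 0 0; 0 -1 0; 0 0 1]
T2·T1 = [-7/25 24/25 0; 24/25 7/25 0; 0 0 1]
det M = -1; M⁻¹ = [-7/25 24/25 0; 24/25 7/25 0; 0 0 1]
M⁻¹ · (-141/125, 37/125)ᵀ = (3/5, -1)ᵀ

p = (3/5, -1)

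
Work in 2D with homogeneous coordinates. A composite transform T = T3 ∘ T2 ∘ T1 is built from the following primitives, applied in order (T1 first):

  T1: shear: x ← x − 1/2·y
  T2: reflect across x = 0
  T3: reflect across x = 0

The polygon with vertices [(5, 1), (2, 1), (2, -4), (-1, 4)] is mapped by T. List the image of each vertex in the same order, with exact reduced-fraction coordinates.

T1 shear: x ← x − 1/2·y: (5, 1) → (9/2, 1); (2, 1) → (3/2, 1); (2, -4) → (4, -4); (-1, 4) → (-3, 4)
T2 reflect across x = 0: (9/2, 1) → (-9/2, 1); (3/2, 1) → (-3/2, 1); (4, -4) → (-4, -4); (-3, 4) → (3, 4)
T3 reflect across x = 0: (-9/2, 1) → (9/2, 1); (-3/2, 1) → (3/2, 1); (-4, -4) → (4, -4); (3, 4) → (-3, 4)

image vertices: (9/2, 1), (3/2, 1), (4, -4), (-3, 4)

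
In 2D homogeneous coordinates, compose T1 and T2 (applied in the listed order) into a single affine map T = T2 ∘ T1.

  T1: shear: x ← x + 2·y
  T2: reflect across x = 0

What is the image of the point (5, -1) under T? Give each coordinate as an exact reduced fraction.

T(p) = (-3, -1)

T1 shear: x ← x + 2·y: (5, -1) → (3, -1)
T2 reflect across x = 0: (3, -1) → (-3, -1)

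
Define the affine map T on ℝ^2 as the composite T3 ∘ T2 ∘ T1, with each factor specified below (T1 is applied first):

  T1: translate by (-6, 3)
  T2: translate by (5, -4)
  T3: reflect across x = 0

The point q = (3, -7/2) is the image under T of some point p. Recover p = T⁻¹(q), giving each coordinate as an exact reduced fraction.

T1 = [1 0 -6; 0 1 3; 0 0 1]
T2·T1 = [1 0 -1; 0 1 -1; 0 0 1]
T3·…·T1 = [-1 0 1; 0 1 -1; 0 0 1]
det M = -1; M⁻¹ = [-1 0 1; 0 1 1; 0 0 1]
M⁻¹ · (3, -7/2)ᵀ = (-2, -5/2)ᵀ

p = (-2, -5/2)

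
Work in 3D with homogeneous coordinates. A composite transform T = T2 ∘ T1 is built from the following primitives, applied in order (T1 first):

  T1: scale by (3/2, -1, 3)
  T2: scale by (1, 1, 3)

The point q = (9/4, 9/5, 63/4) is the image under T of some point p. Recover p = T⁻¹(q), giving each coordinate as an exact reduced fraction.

T1 = [3/2 0 0 0; 0 -1 0 0; 0 0 3 0; 0 0 0 1]
T2·T1 = [3/2 0 0 0; 0 -1 0 0; 0 0 9 0; 0 0 0 1]
det M = -27/2; M⁻¹ = [2/3 0 0 0; 0 -1 0 0; 0 0 1/9 0; 0 0 0 1]
M⁻¹ · (9/4, 9/5, 63/4)ᵀ = (3/2, -9/5, 7/4)ᵀ

p = (3/2, -9/5, 7/4)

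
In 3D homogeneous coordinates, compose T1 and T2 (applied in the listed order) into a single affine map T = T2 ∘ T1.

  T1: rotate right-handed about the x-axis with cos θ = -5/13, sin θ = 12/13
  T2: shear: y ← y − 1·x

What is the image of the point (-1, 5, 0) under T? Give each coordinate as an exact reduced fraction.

T1 rotate right-handed about the x-axis with cos θ = -5/13, sin θ = 12/13: (-1, 5, 0) → (-1, -25/13, 60/13)
T2 shear: y ← y − 1·x: (-1, -25/13, 60/13) → (-1, -12/13, 60/13)

T(p) = (-1, -12/13, 60/13)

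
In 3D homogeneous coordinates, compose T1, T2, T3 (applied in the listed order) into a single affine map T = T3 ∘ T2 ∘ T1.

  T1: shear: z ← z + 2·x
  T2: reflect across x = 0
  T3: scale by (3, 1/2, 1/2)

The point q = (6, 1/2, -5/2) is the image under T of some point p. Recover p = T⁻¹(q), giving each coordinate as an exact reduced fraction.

p = (-2, 1, -1)

T1 = [1 0 0 0; 0 1 0 0; 2 0 1 0; 0 0 0 1]
T2·T1 = [-1 0 0 0; 0 1 0 0; 2 0 1 0; 0 0 0 1]
T3·…·T1 = [-3 0 0 0; 0 1/2 0 0; 1 0 1/2 0; 0 0 0 1]
det M = -3/4; M⁻¹ = [-1/3 0 0 0; 0 2 0 0; 2/3 0 2 0; 0 0 0 1]
M⁻¹ · (6, 1/2, -5/2)ᵀ = (-2, 1, -1)ᵀ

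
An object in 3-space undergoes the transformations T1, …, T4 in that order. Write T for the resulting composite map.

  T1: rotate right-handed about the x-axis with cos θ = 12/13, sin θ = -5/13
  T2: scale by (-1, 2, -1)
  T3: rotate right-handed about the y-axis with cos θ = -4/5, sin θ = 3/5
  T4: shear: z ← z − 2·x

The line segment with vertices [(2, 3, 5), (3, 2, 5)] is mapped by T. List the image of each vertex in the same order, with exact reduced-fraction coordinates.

T1 rotate right-handed about the x-axis with cos θ = 12/13, sin θ = -5/13: (2, 3, 5) → (2, 61/13, 45/13); (3, 2, 5) → (3, 49/13, 50/13)
T2 scale by (-1, 2, -1): (2, 61/13, 45/13) → (-2, 122/13, -45/13); (3, 49/13, 50/13) → (-3, 98/13, -50/13)
T3 rotate right-handed about the y-axis with cos θ = -4/5, sin θ = 3/5: (-2, 122/13, -45/13) → (-31/65, 122/13, 258/65); (-3, 98/13, -50/13) → (6/65, 98/13, 317/65)
T4 shear: z ← z − 2·x: (-31/65, 122/13, 258/65) → (-31/65, 122/13, 64/13); (6/65, 98/13, 317/65) → (6/65, 98/13, 61/13)

image vertices: (-31/65, 122/13, 64/13), (6/65, 98/13, 61/13)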